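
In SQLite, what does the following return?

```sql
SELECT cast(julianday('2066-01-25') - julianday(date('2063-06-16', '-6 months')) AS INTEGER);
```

1136

Adding -6 months to 2063-06-16 gives 2062-12-16.
15 days remain in December 2062 after the 16th (31 − 16).
Full months from January 2063 through December 2065 contribute their day counts.
Then 25 days into January 2066.
Total: 15 + 31 + 28 + 31 + 30 + 31 + 30 + 31 + 31 + 30 + 31 + 30 + 31 + 31 + 29 + 31 + 30 + 31 + 30 + 31 + 31 + 30 + 31 + 30 + 31 + 31 + 28 + 31 + 30 + 31 + 30 + 31 + 31 + 30 + 31 + 30 + 31 + 25 = 1136.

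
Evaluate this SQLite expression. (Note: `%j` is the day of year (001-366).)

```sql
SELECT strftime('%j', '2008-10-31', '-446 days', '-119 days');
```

105

First apply '-446 days', '-119 days': 2008-10-31 → 2007-04-15.
Day-of-year for 2007-04-15: days since 2007-01-01 inclusive = 105, zero-padded to 105.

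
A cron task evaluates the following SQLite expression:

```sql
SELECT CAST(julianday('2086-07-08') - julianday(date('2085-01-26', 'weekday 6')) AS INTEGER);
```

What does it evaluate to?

`weekday 6` advances to the next Saturday; 2085-01-26 is a Friday, so it moves forward to 2085-01-27.
4 days remain in January 2085 after the 27th (31 − 27).
Full months from February 2085 through June 2086 contribute their day counts.
Then 8 days into July 2086.
Total: 4 + 28 + 31 + 30 + 31 + 30 + 31 + 31 + 30 + 31 + 30 + 31 + 31 + 28 + 31 + 30 + 31 + 30 + 8 = 527.

527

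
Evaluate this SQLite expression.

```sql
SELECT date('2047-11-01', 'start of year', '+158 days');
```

2047-06-08

`start of year` rewinds 2047-11-01 to 2047-01-01.
Applying '+158 days' to 2047-01-01: counting 158 days forward gives 2047-06-08.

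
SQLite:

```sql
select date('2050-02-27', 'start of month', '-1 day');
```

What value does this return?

2050-01-31

`start of month` rewinds 2050-02-27 to 2050-02-01.
Going back 1 day from 2050-02-01 reaches 2050-01-31 (last day of January, 31 days).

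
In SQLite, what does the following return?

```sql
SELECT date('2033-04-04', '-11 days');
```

Going back 4 days from 2033-04-04 reaches 2033-03-31 (last day of March, 31 days).
Going back 7 days within March lands on 2033-03-24.

2033-03-24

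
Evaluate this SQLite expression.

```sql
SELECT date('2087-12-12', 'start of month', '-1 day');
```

2087-11-30

`start of month` rewinds 2087-12-12 to 2087-12-01.
Going back 1 day from 2087-12-01 reaches 2087-11-30 (last day of November, 30 days).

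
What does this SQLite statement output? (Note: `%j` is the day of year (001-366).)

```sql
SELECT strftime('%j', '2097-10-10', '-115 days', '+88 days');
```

First apply '-115 days', '+88 days': 2097-10-10 → 2097-09-13.
Day-of-year for 2097-09-13: days since 2097-01-01 inclusive = 256, zero-padded to 256.

256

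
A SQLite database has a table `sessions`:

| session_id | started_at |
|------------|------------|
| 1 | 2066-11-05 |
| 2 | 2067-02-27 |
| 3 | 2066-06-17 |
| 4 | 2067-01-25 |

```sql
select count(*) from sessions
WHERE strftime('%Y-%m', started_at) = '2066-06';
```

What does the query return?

Rows with year-month 2066-06: 2066-06-17 → 1.

1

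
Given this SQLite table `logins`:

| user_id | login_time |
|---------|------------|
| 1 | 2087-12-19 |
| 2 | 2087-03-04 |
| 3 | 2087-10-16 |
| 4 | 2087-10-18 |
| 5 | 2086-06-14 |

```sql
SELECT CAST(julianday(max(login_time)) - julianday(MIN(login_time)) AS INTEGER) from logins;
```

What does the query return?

553

MIN = 2086-06-14, MAX = 2087-12-19.
16 days remain in June 2086 after the 14th (30 − 14).
Full months from July 2086 through November 2087 contribute their day counts.
Then 19 days into December 2087.
Total: 16 + 31 + 31 + 30 + 31 + 30 + 31 + 31 + 28 + 31 + 30 + 31 + 30 + 31 + 31 + 30 + 31 + 30 + 19 = 553.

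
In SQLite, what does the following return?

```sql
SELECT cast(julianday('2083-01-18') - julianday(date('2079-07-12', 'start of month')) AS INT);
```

1297

`start of month` rewinds 2079-07-12 to 2079-07-01.
30 days remain in July 2079 after the 1st (31 − 1).
Full months from August 2079 through December 2082 contribute their day counts.
Then 18 days into January 2083.
Total: 30 + 31 + 30 + 31 + 30 + 31 + 31 + 29 + 31 + 30 + 31 + 30 + 31 + 31 + 30 + 31 + 30 + 31 + 31 + 28 + 31 + 30 + 31 + 30 + 31 + 31 + 30 + 31 + 30 + 31 + 31 + 28 + 31 + 30 + 31 + 30 + 31 + 31 + 30 + 31 + 30 + 31 + 18 = 1297.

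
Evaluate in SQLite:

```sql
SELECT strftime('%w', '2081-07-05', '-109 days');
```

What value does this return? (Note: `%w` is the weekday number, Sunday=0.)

First apply '-109 days': 2081-07-05 → 2081-03-18.
2081-03-18 is a Tuesday; with Sunday=0 that is 2.

2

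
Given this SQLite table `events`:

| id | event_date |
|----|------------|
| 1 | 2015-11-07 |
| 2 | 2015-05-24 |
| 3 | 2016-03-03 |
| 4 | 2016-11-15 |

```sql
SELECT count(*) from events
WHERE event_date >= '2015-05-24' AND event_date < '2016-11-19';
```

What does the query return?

Rows in [2015-05-24, 2016-11-19): 2015-11-07, 2015-05-24, 2016-03-03, 2016-11-15 → 4 rows.

4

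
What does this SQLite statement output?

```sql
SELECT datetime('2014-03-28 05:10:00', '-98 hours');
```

-98 hours from 2014-03-28 05:10:00 is 2014-03-24 03:10:00 (crosses midnight).

2014-03-24 03:10:00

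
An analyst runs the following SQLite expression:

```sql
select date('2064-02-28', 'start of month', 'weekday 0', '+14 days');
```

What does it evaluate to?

`start of month` rewinds 2064-02-28 to 2064-02-01.
`weekday 0` advances to the next Sunday; 2064-02-01 is a Friday, so it moves forward to 2064-02-03.
Advancing 14 more days within February lands on 2064-02-17.

2064-02-17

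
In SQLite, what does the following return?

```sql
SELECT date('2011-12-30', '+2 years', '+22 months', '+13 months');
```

Adding +2 years to 2011-12-30 gives 2013-12-30.
Adding +22 months to 2013-12-30 gives 2015-10-30.
Adding +13 months to 2015-10-30 gives 2016-11-30.

2016-11-30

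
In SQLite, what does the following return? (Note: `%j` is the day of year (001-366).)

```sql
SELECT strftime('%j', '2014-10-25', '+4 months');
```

056

First apply '+4 months': 2014-10-25 → 2015-02-25.
Day-of-year for 2015-02-25: days since 2015-01-01 inclusive = 56, zero-padded to 056.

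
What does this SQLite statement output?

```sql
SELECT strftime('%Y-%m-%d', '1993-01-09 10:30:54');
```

1993-01-09

`%Y-%m-%d` extracts the ISO date: 1993-01-09.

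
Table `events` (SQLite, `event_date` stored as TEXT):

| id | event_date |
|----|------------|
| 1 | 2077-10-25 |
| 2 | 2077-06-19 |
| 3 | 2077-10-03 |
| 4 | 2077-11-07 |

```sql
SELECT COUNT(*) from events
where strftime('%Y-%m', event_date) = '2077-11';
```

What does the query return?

1

Rows with year-month 2077-11: 2077-11-07 → 1.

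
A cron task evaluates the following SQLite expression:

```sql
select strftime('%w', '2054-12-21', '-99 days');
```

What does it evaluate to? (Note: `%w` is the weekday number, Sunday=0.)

0

First apply '-99 days': 2054-12-21 → 2054-09-13.
2054-09-13 is a Sunday; with Sunday=0 that is 0.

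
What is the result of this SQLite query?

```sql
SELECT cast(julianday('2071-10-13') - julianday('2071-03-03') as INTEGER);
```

224

28 days remain in March 2071 after the 3rd (31 − 3).
Full months from April 2071 through September 2071 contribute their day counts.
Then 13 days into October 2071.
Total: 28 + 30 + 31 + 30 + 31 + 31 + 30 + 13 = 224.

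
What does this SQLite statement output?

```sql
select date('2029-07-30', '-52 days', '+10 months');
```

2030-04-08

Applying '-52 days' to 2029-07-30: counting 52 days back gives 2029-06-08.
Adding +10 months to 2029-06-08 gives 2030-04-08.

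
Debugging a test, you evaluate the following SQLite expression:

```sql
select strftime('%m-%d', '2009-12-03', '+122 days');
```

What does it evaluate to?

First apply '+122 days': 2009-12-03 → 2010-04-04.
`%m-%d` extracts the month-day: 04-04.

04-04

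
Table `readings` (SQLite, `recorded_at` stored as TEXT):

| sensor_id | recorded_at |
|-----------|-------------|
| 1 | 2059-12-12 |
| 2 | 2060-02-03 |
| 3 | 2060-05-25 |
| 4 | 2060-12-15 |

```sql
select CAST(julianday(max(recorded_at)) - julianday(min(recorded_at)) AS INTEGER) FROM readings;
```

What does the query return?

MIN = 2059-12-12, MAX = 2060-12-15.
19 days remain in December 2059 after the 12th (31 − 12).
Full months from January 2060 through November 2060 contribute their day counts.
Then 15 days into December 2060.
Total: 19 + 31 + 29 + 31 + 30 + 31 + 30 + 31 + 31 + 30 + 31 + 30 + 15 = 369.

369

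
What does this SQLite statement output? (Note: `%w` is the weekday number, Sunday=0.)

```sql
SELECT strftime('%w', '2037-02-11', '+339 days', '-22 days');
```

5

First apply '+339 days', '-22 days': 2037-02-11 → 2037-12-25.
2037-12-25 is a Friday; with Sunday=0 that is 5.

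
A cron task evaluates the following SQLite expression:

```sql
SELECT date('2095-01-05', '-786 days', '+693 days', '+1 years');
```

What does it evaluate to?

2095-10-04

Applying '-786 days' to 2095-01-05: counting 786 days back gives 2092-11-10.
Applying '+693 days' to 2092-11-10: counting 693 days forward gives 2094-10-04.
Adding +1 year to 2094-10-04 gives 2095-10-04.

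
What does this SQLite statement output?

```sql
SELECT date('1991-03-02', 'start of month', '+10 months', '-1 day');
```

1991-12-31

`start of month` rewinds 1991-03-02 to 1991-03-01.
Adding +10 months to 1991-03-01 gives 1992-01-01.
Going back 1 day from 1992-01-01 reaches 1991-12-31 (last day of December, 31 days).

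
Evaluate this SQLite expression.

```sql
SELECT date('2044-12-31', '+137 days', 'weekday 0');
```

2045-05-21

Applying '+137 days' to 2044-12-31: counting 137 days forward gives 2045-05-17.
`weekday 0` advances to the next Sunday; 2045-05-17 is a Wednesday, so it moves forward to 2045-05-21.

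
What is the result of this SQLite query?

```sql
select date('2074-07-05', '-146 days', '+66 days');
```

Applying '-146 days' to 2074-07-05: counting 146 days back gives 2074-02-09.
Applying '+66 days' to 2074-02-09: counting 66 days forward gives 2074-04-16.

2074-04-16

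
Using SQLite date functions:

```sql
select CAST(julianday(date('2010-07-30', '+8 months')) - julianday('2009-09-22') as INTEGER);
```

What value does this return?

554

Adding +8 months to 2010-07-30 gives 2011-03-30.
8 days remain in September 2009 after the 22nd (30 − 22).
Full months from October 2009 through February 2011 contribute their day counts.
Then 30 days into March 2011.
Total: 8 + 31 + 30 + 31 + 31 + 28 + 31 + 30 + 31 + 30 + 31 + 31 + 30 + 31 + 30 + 31 + 31 + 28 + 30 = 554.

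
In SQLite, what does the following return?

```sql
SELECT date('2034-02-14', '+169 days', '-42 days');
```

2034-06-21

Applying '+169 days' to 2034-02-14: counting 169 days forward gives 2034-08-02.
Applying '-42 days' to 2034-08-02: counting 42 days back gives 2034-06-21.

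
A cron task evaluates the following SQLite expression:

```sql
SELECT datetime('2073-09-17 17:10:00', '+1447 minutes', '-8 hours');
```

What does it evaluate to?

2073-09-18 09:17:00

1447 minutes = 24h 7m; +1447 minutes from 2073-09-17 17:10:00 is 2073-09-18 17:17:00 (crosses midnight).
-8 hours from 2073-09-18 17:17:00 is 2073-09-18 09:17:00.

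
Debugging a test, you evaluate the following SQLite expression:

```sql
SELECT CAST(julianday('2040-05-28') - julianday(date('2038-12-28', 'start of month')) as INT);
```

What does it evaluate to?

`start of month` rewinds 2038-12-28 to 2038-12-01.
30 days remain in December 2038 after the 1st (31 − 1).
Full months from January 2039 through April 2040 contribute their day counts.
Then 28 days into May 2040.
Total: 30 + 31 + 28 + 31 + 30 + 31 + 30 + 31 + 31 + 30 + 31 + 30 + 31 + 31 + 29 + 31 + 30 + 28 = 544.

544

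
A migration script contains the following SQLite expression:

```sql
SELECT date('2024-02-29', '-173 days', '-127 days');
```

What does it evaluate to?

2023-05-05

Applying '-173 days' to 2024-02-29: counting 173 days back gives 2023-09-09.
Applying '-127 days' to 2023-09-09: counting 127 days back gives 2023-05-05.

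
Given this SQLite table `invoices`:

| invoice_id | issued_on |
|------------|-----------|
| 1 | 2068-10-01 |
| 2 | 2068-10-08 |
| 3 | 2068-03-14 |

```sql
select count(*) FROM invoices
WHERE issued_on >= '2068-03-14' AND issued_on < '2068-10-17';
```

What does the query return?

3

Rows in [2068-03-14, 2068-10-17): 2068-10-01, 2068-10-08, 2068-03-14 → 3 rows.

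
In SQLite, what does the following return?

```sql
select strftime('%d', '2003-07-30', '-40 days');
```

First apply '-40 days': 2003-07-30 → 2003-06-20.
`%d` extracts the 2-digit day of month: 20.

20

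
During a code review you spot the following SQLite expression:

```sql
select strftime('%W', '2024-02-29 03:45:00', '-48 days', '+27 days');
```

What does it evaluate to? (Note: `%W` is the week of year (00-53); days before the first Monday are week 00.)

First apply '-48 days', '+27 days': 2024-02-29 03:45:00 → 2024-02-08 03:45:00.
2024-02-08 is a Thursday. SQLite's %W counts Mondays since the year started; the result is 06.

06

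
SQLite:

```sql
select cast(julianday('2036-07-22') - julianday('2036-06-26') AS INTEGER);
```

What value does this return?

26

4 days remain in June 2036 after the 26th (30 − 26).
Then 22 days into July 2036.
Total: 4 + 22 = 26.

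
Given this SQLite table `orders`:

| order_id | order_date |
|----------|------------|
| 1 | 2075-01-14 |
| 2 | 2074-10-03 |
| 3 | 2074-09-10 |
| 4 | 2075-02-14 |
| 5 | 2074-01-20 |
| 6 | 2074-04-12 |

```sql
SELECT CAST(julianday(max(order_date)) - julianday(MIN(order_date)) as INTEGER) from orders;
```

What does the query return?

390

MIN = 2074-01-20, MAX = 2075-02-14.
11 days remain in January 2074 after the 20th (31 − 20).
Full months from February 2074 through January 2075 contribute their day counts.
Then 14 days into February 2075.
Total: 11 + 28 + 31 + 30 + 31 + 30 + 31 + 31 + 30 + 31 + 30 + 31 + 31 + 14 = 390.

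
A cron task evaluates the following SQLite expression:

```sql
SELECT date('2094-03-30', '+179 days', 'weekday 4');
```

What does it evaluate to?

2094-09-30

Applying '+179 days' to 2094-03-30: counting 179 days forward gives 2094-09-25.
`weekday 4` advances to the next Thursday; 2094-09-25 is a Saturday, so it moves forward to 2094-09-30.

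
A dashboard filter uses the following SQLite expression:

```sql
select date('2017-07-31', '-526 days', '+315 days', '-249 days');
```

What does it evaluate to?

Applying '-526 days' to 2017-07-31: counting 526 days back gives 2016-02-21.
Applying '+315 days' to 2016-02-21: counting 315 days forward gives 2017-01-01.
Applying '-249 days' to 2017-01-01: counting 249 days back gives 2016-04-27.

2016-04-27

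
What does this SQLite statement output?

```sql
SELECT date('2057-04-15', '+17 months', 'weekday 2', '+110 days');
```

Adding +17 months to 2057-04-15 gives 2058-09-15.
`weekday 2` advances to the next Tuesday; 2058-09-15 is a Sunday, so it moves forward to 2058-09-17.
Applying '+110 days' to 2058-09-17: counting 110 days forward gives 2059-01-05.

2059-01-05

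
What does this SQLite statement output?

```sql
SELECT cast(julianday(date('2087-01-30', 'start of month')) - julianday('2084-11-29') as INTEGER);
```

`start of month` rewinds 2087-01-30 to 2087-01-01.
1 day remains in November 2084 after the 29th (30 − 29).
Full months from December 2084 through December 2086 contribute their day counts.
Then 1 day into January 2087.
Total: 1 + 31 + 31 + 28 + 31 + 30 + 31 + 30 + 31 + 31 + 30 + 31 + 30 + 31 + 31 + 28 + 31 + 30 + 31 + 30 + 31 + 31 + 30 + 31 + 30 + 31 + 1 = 763.

763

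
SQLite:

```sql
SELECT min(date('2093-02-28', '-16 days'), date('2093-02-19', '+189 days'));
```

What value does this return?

2093-02-12

date('2093-02-28', '-16 days') → 2093-02-12.
date('2093-02-19', '+189 days') → 2093-08-27.
Earlier of the two is 2093-02-12.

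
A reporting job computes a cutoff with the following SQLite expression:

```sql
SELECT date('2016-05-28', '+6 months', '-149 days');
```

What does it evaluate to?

2016-07-02

Adding +6 months to 2016-05-28 gives 2016-11-28.
Applying '-149 days' to 2016-11-28: counting 149 days back gives 2016-07-02.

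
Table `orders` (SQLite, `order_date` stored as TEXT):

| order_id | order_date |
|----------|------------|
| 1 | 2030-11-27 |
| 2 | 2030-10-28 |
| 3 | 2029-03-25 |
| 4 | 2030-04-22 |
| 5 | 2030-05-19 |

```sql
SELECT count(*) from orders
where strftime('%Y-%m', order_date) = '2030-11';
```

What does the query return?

Rows with year-month 2030-11: 2030-11-27 → 1.

1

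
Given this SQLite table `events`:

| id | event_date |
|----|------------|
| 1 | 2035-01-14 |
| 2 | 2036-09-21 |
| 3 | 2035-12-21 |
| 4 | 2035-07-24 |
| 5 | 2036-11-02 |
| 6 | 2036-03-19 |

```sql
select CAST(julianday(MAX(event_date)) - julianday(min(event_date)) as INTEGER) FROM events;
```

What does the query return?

MIN = 2035-01-14, MAX = 2036-11-02.
17 days remain in January 2035 after the 14th (31 − 14).
Full months from February 2035 through October 2036 contribute their day counts.
Then 2 days into November 2036.
Total: 17 + 28 + 31 + 30 + 31 + 30 + 31 + 31 + 30 + 31 + 30 + 31 + 31 + 29 + 31 + 30 + 31 + 30 + 31 + 31 + 30 + 31 + 2 = 658.

658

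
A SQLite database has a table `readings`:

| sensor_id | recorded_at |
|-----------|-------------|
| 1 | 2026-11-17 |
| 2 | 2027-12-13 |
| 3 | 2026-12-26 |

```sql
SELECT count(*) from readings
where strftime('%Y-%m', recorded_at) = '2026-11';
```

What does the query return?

1

Rows with year-month 2026-11: 2026-11-17 → 1.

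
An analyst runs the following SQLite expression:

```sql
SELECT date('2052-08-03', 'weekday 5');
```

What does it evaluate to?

2052-08-09

`weekday 5` advances to the next Friday; 2052-08-03 is a Saturday, so it moves forward to 2052-08-09.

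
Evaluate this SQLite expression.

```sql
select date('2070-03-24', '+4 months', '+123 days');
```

Adding +4 months to 2070-03-24 gives 2070-07-24.
Applying '+123 days' to 2070-07-24: counting 123 days forward gives 2070-11-24.

2070-11-24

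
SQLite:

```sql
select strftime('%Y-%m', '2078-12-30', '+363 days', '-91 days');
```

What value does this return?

First apply '+363 days', '-91 days': 2078-12-30 → 2079-09-28.
`%Y-%m` extracts the year-month: 2079-09.

2079-09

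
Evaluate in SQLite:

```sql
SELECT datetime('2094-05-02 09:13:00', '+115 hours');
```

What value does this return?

2094-05-07 04:13:00

+115 hours from 2094-05-02 09:13:00 is 2094-05-07 04:13:00 (crosses midnight).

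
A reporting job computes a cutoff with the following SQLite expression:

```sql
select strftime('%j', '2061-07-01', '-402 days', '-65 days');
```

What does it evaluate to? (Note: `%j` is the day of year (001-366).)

081

First apply '-402 days', '-65 days': 2061-07-01 → 2060-03-21.
Day-of-year for 2060-03-21: days since 2060-01-01 inclusive = 81, zero-padded to 081.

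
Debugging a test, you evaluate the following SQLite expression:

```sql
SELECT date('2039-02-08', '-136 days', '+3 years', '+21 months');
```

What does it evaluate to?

2043-06-25

Applying '-136 days' to 2039-02-08: counting 136 days back gives 2038-09-25.
Adding +3 years to 2038-09-25 gives 2041-09-25.
Adding +21 months to 2041-09-25 gives 2043-06-25.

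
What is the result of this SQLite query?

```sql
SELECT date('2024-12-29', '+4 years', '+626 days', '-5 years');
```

2025-09-16

Adding +4 years to 2024-12-29 gives 2028-12-29.
Applying '+626 days' to 2028-12-29: counting 626 days forward gives 2030-09-16.
Adding -5 years to 2030-09-16 gives 2025-09-16.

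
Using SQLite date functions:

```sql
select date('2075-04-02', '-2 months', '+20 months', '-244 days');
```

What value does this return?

Adding -2 months to 2075-04-02 gives 2075-02-02.
Adding +20 months to 2075-02-02 gives 2076-10-02.
Applying '-244 days' to 2076-10-02: counting 244 days back gives 2076-02-01.

2076-02-01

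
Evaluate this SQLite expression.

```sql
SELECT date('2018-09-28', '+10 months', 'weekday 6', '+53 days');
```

2019-09-25

Adding +10 months to 2018-09-28 gives 2019-07-28.
`weekday 6` advances to the next Saturday; 2019-07-28 is a Sunday, so it moves forward to 2019-08-03.
Applying '+53 days' to 2019-08-03: counting 53 days forward gives 2019-09-25.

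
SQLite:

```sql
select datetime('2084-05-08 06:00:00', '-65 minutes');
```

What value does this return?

65 minutes = 1h 5m; -65 minutes from 2084-05-08 06:00:00 is 2084-05-08 04:55:00.

2084-05-08 04:55:00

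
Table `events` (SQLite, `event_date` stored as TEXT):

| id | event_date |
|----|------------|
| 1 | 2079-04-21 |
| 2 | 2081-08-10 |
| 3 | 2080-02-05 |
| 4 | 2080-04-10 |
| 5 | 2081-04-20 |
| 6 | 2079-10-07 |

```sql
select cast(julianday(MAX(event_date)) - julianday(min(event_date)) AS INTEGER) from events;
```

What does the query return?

842

MIN = 2079-04-21, MAX = 2081-08-10.
9 days remain in April 2079 after the 21st (30 − 21).
Full months from May 2079 through July 2081 contribute their day counts.
Then 10 days into August 2081.
Total: 9 + 31 + 30 + 31 + 31 + 30 + 31 + 30 + 31 + 31 + 29 + 31 + 30 + 31 + 30 + 31 + 31 + 30 + 31 + 30 + 31 + 31 + 28 + 31 + 30 + 31 + 30 + 31 + 10 = 842.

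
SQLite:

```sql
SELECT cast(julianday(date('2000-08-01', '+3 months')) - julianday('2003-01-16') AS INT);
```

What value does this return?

-806

Adding +3 months to 2000-08-01 gives 2000-11-01.
29 days remain in November 2000 after the 1st (30 − 1).
Full months from December 2000 through December 2002 contribute their day counts.
Then 16 days into January 2003.
Total: 29 + 31 + 31 + 28 + 31 + 30 + 31 + 30 + 31 + 31 + 30 + 31 + 30 + 31 + 31 + 28 + 31 + 30 + 31 + 30 + 31 + 31 + 30 + 31 + 30 + 31 + 16 = 806.
The subtraction is earlier − later, so the result is −806 → -806.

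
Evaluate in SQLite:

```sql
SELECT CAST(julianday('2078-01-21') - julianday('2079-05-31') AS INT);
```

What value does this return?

10 days remain in January 2078 after the 21st (31 − 21).
Full months from February 2078 through April 2079 contribute their day counts.
Then 31 days into May 2079.
Total: 10 + 28 + 31 + 30 + 31 + 30 + 31 + 31 + 30 + 31 + 30 + 31 + 31 + 28 + 31 + 30 + 31 = 495.
The subtraction is earlier − later, so the result is −495 → -495.

-495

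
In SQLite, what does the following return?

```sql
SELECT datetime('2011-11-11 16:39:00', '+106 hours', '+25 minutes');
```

+106 hours from 2011-11-11 16:39:00 is 2011-11-16 02:39:00 (crosses midnight).
+25 minutes from 2011-11-16 02:39:00 is 2011-11-16 03:04:00.

2011-11-16 03:04:00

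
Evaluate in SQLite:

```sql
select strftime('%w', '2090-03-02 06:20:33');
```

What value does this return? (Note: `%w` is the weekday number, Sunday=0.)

4

2090-03-02 is a Thursday; with Sunday=0 that is 4.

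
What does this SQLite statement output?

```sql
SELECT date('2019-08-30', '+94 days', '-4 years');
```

Applying '+94 days' to 2019-08-30: counting 94 days forward gives 2019-12-02.
Adding -4 years to 2019-12-02 gives 2015-12-02.

2015-12-02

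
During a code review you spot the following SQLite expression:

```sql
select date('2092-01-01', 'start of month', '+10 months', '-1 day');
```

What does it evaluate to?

2092-10-31

`start of month` rewinds 2092-01-01 to 2092-01-01.
Adding +10 months to 2092-01-01 gives 2092-11-01.
Going back 1 day from 2092-11-01 reaches 2092-10-31 (last day of October, 31 days).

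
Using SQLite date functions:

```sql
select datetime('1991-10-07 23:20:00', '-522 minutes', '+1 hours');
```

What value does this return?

1991-10-07 15:38:00

522 minutes = 8h 42m; -522 minutes from 1991-10-07 23:20:00 is 1991-10-07 14:38:00.
+1 hours from 1991-10-07 14:38:00 is 1991-10-07 15:38:00.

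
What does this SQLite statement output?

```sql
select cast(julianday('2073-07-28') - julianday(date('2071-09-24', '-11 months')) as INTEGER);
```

Adding -11 months to 2071-09-24 gives 2070-10-24.
7 days remain in October 2070 after the 24th (31 − 24).
Full months from November 2070 through June 2073 contribute their day counts.
Then 28 days into July 2073.
Total: 7 + 30 + 31 + 31 + 28 + 31 + 30 + 31 + 30 + 31 + 31 + 30 + 31 + 30 + 31 + 31 + 29 + 31 + 30 + 31 + 30 + 31 + 31 + 30 + 31 + 30 + 31 + 31 + 28 + 31 + 30 + 31 + 30 + 28 = 1008.

1008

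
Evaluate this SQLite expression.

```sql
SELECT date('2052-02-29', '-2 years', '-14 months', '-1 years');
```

Adding -2 years to 2052-02-29 targets 2050-02-29, but 2050 is not a leap year, so SQLite normalizes to 2050-03-01.
Adding -14 months to 2050-03-01 gives 2049-01-01.
Adding -1 year to 2049-01-01 gives 2048-01-01.

2048-01-01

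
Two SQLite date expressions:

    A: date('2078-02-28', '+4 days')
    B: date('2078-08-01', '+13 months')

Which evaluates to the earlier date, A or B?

A = 2078-03-04.
B = 2079-09-01.
A is earlier.

A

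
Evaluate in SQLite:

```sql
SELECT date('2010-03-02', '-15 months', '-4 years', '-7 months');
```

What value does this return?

Adding -15 months to 2010-03-02 gives 2008-12-02.
Adding -4 years to 2008-12-02 gives 2004-12-02.
Adding -7 months to 2004-12-02 gives 2004-05-02.

2004-05-02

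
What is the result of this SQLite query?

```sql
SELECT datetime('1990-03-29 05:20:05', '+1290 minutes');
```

1990-03-30 02:50:05

1290 minutes = 21h 30m; +1290 minutes from 1990-03-29 05:20:05 is 1990-03-30 02:50:05 (crosses midnight).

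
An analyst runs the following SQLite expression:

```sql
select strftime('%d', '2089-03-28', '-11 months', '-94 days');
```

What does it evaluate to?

First apply '-11 months', '-94 days': 2089-03-28 → 2088-01-25.
`%d` extracts the 2-digit day of month: 25.

25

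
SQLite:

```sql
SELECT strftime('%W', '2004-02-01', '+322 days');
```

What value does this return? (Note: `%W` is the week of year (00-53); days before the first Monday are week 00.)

50

First apply '+322 days': 2004-02-01 → 2004-12-19.
2004-12-19 is a Sunday. SQLite's %W counts Mondays since the year started; the result is 50.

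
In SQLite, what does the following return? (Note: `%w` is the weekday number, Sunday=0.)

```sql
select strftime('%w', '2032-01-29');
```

4

2032-01-29 is a Thursday; with Sunday=0 that is 4.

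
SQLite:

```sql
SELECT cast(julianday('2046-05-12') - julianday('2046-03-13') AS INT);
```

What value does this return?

18 days remain in March 2046 after the 13th (31 − 13).
April 2046: 30 days.
Then 12 days into May 2046.
Total: 18 + 30 + 12 = 60.

60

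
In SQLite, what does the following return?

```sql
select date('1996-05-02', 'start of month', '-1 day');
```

1996-04-30

`start of month` rewinds 1996-05-02 to 1996-05-01.
Going back 1 day from 1996-05-01 reaches 1996-04-30 (last day of April, 30 days).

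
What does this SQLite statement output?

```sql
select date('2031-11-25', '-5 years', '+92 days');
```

2027-02-25

Adding -5 years to 2031-11-25 gives 2026-11-25.
Applying '+92 days' to 2026-11-25: counting 92 days forward gives 2027-02-25.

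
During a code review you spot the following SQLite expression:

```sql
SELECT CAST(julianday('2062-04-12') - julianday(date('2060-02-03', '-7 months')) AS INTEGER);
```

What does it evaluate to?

1014

Adding -7 months to 2060-02-03 gives 2059-07-03.
28 days remain in July 2059 after the 3rd (31 − 3).
Full months from August 2059 through March 2062 contribute their day counts.
Then 12 days into April 2062.
Total: 28 + 31 + 30 + 31 + 30 + 31 + 31 + 29 + 31 + 30 + 31 + 30 + 31 + 31 + 30 + 31 + 30 + 31 + 31 + 28 + 31 + 30 + 31 + 30 + 31 + 31 + 30 + 31 + 30 + 31 + 31 + 28 + 31 + 12 = 1014.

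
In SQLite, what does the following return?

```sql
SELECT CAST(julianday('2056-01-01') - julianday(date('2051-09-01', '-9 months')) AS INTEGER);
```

Adding -9 months to 2051-09-01 gives 2050-12-01.
30 days remain in December 2050 after the 1st (31 − 1).
Full months from January 2051 through December 2055 contribute their day counts.
Then 1 day into January 2056.
Total: 30 + 31 + 28 + 31 + 30 + 31 + 30 + 31 + 31 + 30 + 31 + 30 + 31 + 31 + 29 + 31 + 30 + 31 + 30 + 31 + 31 + 30 + 31 + 30 + 31 + 31 + 28 + 31 + 30 + 31 + 30 + 31 + 31 + 30 + 31 + 30 + 31 + 31 + 28 + 31 + 30 + 31 + 30 + 31 + 31 + 30 + 31 + 30 + 31 + 31 + 28 + 31 + 30 + 31 + 30 + 31 + 31 + 30 + 31 + 30 + 31 + 1 = 1857.

1857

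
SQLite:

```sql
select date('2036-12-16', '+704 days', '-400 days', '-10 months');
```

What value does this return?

2036-12-16

Applying '+704 days' to 2036-12-16: counting 704 days forward gives 2038-11-20.
Applying '-400 days' to 2038-11-20: counting 400 days back gives 2037-10-16.
Adding -10 months to 2037-10-16 gives 2036-12-16.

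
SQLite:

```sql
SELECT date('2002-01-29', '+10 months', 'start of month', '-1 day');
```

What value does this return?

2002-10-31

Adding +10 months to 2002-01-29 gives 2002-11-29.
`start of month` rewinds 2002-11-29 to 2002-11-01.
Going back 1 day from 2002-11-01 reaches 2002-10-31 (last day of October, 31 days).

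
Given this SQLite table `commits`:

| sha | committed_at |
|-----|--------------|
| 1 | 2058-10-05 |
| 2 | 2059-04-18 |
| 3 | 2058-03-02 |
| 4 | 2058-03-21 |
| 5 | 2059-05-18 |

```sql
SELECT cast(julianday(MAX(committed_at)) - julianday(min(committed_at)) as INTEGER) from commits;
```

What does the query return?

MIN = 2058-03-02, MAX = 2059-05-18.
29 days remain in March 2058 after the 2nd (31 − 2).
Full months from April 2058 through April 2059 contribute their day counts.
Then 18 days into May 2059.
Total: 29 + 30 + 31 + 30 + 31 + 31 + 30 + 31 + 30 + 31 + 31 + 28 + 31 + 30 + 18 = 442.

442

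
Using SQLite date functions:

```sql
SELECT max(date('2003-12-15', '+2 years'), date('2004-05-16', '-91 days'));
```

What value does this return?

2005-12-15

date('2003-12-15', '+2 years') → 2005-12-15.
date('2004-05-16', '-91 days') → 2004-02-15.
Later of the two is 2005-12-15.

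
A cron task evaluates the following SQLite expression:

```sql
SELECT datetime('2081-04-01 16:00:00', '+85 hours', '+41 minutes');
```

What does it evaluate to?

2081-04-05 05:41:00

+85 hours from 2081-04-01 16:00:00 is 2081-04-05 05:00:00 (crosses midnight).
+41 minutes from 2081-04-05 05:00:00 is 2081-04-05 05:41:00.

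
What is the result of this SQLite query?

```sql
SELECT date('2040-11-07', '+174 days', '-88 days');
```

Applying '+174 days' to 2040-11-07: counting 174 days forward gives 2041-04-30.
Applying '-88 days' to 2041-04-30: counting 88 days back gives 2041-02-01.

2041-02-01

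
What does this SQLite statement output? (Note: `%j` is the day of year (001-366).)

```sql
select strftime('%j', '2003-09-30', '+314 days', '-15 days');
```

207

First apply '+314 days', '-15 days': 2003-09-30 → 2004-07-25.
Day-of-year for 2004-07-25: days since 2004-01-01 inclusive = 207, zero-padded to 207.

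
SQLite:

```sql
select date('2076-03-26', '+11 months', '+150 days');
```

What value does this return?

2077-07-26

Adding +11 months to 2076-03-26 gives 2077-02-26.
Applying '+150 days' to 2077-02-26: counting 150 days forward gives 2077-07-26.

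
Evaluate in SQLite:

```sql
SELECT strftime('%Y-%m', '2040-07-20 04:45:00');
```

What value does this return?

2040-07

`%Y-%m` extracts the year-month: 2040-07.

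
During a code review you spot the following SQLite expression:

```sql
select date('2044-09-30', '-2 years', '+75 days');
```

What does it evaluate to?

2042-12-14

Adding -2 years to 2044-09-30 gives 2042-09-30.
Applying '+75 days' to 2042-09-30: counting 75 days forward gives 2042-12-14.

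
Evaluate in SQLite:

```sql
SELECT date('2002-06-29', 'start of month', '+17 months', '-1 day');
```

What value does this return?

2003-10-31

`start of month` rewinds 2002-06-29 to 2002-06-01.
Adding +17 months to 2002-06-01 gives 2003-11-01.
Going back 1 day from 2003-11-01 reaches 2003-10-31 (last day of October, 31 days).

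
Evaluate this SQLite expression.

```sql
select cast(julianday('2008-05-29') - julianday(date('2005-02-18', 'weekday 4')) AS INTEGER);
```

`weekday 4` advances to the next Thursday; 2005-02-18 is a Friday, so it moves forward to 2005-02-24.
4 days remain in February 2005 after the 24th (28 − 24).
Full months from March 2005 through April 2008 contribute their day counts.
Then 29 days into May 2008.
Total: 4 + 31 + 30 + 31 + 30 + 31 + 31 + 30 + 31 + 30 + 31 + 31 + 28 + 31 + 30 + 31 + 30 + 31 + 31 + 30 + 31 + 30 + 31 + 31 + 28 + 31 + 30 + 31 + 30 + 31 + 31 + 30 + 31 + 30 + 31 + 31 + 29 + 31 + 30 + 29 = 1190.

1190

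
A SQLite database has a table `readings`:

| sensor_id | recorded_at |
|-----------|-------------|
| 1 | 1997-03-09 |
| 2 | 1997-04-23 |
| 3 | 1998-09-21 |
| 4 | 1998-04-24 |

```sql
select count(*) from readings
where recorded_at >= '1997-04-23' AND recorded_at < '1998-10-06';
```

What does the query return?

3

Rows in [1997-04-23, 1998-10-06): 1997-04-23, 1998-09-21, 1998-04-24 → 3 rows.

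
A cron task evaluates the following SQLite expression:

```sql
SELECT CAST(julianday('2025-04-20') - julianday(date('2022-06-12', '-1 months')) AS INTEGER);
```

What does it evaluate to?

1074

Adding -1 month to 2022-06-12 gives 2022-05-12.
19 days remain in May 2022 after the 12th (31 − 12).
Full months from June 2022 through March 2025 contribute their day counts.
Then 20 days into April 2025.
Total: 19 + 30 + 31 + 31 + 30 + 31 + 30 + 31 + 31 + 28 + 31 + 30 + 31 + 30 + 31 + 31 + 30 + 31 + 30 + 31 + 31 + 29 + 31 + 30 + 31 + 30 + 31 + 31 + 30 + 31 + 30 + 31 + 31 + 28 + 31 + 20 = 1074.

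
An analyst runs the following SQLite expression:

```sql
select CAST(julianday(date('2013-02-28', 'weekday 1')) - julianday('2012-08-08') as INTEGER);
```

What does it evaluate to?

208

`weekday 1` advances to the next Monday; 2013-02-28 is a Thursday, so it moves forward to 2013-03-04.
23 days remain in August 2012 after the 8th (31 − 8).
Full months from September 2012 through February 2013 contribute their day counts.
Then 4 days into March 2013.
Total: 23 + 30 + 31 + 30 + 31 + 31 + 28 + 4 = 208.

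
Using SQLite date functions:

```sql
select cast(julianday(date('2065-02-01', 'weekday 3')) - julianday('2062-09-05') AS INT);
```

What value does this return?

`weekday 3` advances to the next Wednesday; 2065-02-01 is a Sunday, so it moves forward to 2065-02-04.
25 days remain in September 2062 after the 5th (30 − 5).
Full months from October 2062 through January 2065 contribute their day counts.
Then 4 days into February 2065.
Total: 25 + 31 + 30 + 31 + 31 + 28 + 31 + 30 + 31 + 30 + 31 + 31 + 30 + 31 + 30 + 31 + 31 + 29 + 31 + 30 + 31 + 30 + 31 + 31 + 30 + 31 + 30 + 31 + 31 + 4 = 883.

883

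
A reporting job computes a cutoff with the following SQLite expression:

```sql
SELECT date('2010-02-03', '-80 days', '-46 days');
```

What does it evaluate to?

2009-09-30

Applying '-80 days' to 2010-02-03: counting 80 days back gives 2009-11-15.
Applying '-46 days' to 2009-11-15: counting 46 days back gives 2009-09-30.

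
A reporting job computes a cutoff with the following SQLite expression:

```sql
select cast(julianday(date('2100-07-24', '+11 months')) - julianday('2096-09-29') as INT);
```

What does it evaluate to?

Adding +11 months to 2100-07-24 gives 2101-06-24.
1 day remains in September 2096 after the 29th (30 − 29).
Full months from October 2096 through May 2101 contribute their day counts.
Then 24 days into June 2101.
Total: 1 + 31 + 30 + 31 + 31 + 28 + 31 + 30 + 31 + 30 + 31 + 31 + 30 + 31 + 30 + 31 + 31 + 28 + 31 + 30 + 31 + 30 + 31 + 31 + 30 + 31 + 30 + 31 + 31 + 28 + 31 + 30 + 31 + 30 + 31 + 31 + 30 + 31 + 30 + 31 + 31 + 28 + 31 + 30 + 31 + 30 + 31 + 31 + 30 + 31 + 30 + 31 + 31 + 28 + 31 + 30 + 31 + 24 = 1728.

1728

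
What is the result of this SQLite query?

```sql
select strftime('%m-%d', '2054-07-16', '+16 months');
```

First apply '+16 months': 2054-07-16 → 2055-11-16.
`%m-%d` extracts the month-day: 11-16.

11-16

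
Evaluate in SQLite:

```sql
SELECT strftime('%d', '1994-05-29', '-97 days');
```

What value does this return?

First apply '-97 days': 1994-05-29 → 1994-02-21.
`%d` extracts the 2-digit day of month: 21.

21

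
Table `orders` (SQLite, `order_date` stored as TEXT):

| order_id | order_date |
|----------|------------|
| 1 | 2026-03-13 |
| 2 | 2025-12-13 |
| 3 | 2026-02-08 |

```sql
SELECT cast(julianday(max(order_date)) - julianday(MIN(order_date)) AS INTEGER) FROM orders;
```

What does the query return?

MIN = 2025-12-13, MAX = 2026-03-13.
18 days remain in December 2025 after the 13th (31 − 13).
January 2026: 31 days.
February 2026: 28 days.
Then 13 days into March 2026.
Total: 18 + 31 + 28 + 13 = 90.

90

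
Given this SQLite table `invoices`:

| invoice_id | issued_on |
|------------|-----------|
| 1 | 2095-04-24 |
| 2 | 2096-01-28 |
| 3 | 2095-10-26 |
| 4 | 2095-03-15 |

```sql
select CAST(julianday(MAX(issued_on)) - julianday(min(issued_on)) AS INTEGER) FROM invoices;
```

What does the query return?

319

MIN = 2095-03-15, MAX = 2096-01-28.
16 days remain in March 2095 after the 15th (31 − 15).
Full months from April 2095 through December 2095 contribute their day counts.
Then 28 days into January 2096.
Total: 16 + 30 + 31 + 30 + 31 + 31 + 30 + 31 + 30 + 31 + 28 = 319.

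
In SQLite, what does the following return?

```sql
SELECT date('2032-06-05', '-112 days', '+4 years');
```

Applying '-112 days' to 2032-06-05: counting 112 days back gives 2032-02-14.
Adding +4 years to 2032-02-14 gives 2036-02-14.

2036-02-14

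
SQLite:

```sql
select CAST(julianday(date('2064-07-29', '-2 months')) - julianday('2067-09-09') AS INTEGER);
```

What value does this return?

-1198

Adding -2 months to 2064-07-29 gives 2064-05-29.
2 days remain in May 2064 after the 29th (31 − 29).
Full months from June 2064 through August 2067 contribute their day counts.
Then 9 days into September 2067.
Total: 2 + 30 + 31 + 31 + 30 + 31 + 30 + 31 + 31 + 28 + 31 + 30 + 31 + 30 + 31 + 31 + 30 + 31 + 30 + 31 + 31 + 28 + 31 + 30 + 31 + 30 + 31 + 31 + 30 + 31 + 30 + 31 + 31 + 28 + 31 + 30 + 31 + 30 + 31 + 31 + 9 = 1198.
The subtraction is earlier − later, so the result is −1198 → -1198.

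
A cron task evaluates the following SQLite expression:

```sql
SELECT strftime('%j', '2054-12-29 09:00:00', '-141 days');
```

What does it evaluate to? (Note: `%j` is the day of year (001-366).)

First apply '-141 days': 2054-12-29 09:00:00 → 2054-08-10 09:00:00.
Day-of-year for 2054-08-10: days since 2054-01-01 inclusive = 222, zero-padded to 222.

222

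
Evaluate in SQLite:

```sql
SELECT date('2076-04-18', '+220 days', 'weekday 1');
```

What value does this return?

Applying '+220 days' to 2076-04-18: counting 220 days forward gives 2076-11-24.
`weekday 1` advances to the next Monday; 2076-11-24 is a Tuesday, so it moves forward to 2076-11-30.

2076-11-30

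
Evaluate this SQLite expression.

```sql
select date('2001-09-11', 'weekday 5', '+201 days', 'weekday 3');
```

`weekday 5` advances to the next Friday; 2001-09-11 is a Tuesday, so it moves forward to 2001-09-14.
Applying '+201 days' to 2001-09-14: counting 201 days forward gives 2002-04-03.
`weekday 3` advances to the next Wednesday; 2002-04-03 is already a Wednesday, so it stays at 2002-04-03.

2002-04-03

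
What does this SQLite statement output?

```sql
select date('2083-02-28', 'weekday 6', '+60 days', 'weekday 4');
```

2083-05-06

`weekday 6` advances to the next Saturday; 2083-02-28 is a Sunday, so it moves forward to 2083-03-06.
Applying '+60 days' to 2083-03-06: counting 60 days forward gives 2083-05-05.
`weekday 4` advances to the next Thursday; 2083-05-05 is a Wednesday, so it moves forward to 2083-05-06.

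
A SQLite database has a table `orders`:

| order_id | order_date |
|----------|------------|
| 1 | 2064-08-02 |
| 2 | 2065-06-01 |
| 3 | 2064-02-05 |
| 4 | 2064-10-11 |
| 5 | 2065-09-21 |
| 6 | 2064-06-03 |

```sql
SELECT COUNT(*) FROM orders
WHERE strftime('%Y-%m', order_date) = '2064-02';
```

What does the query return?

Rows with year-month 2064-02: 2064-02-05 → 1.

1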